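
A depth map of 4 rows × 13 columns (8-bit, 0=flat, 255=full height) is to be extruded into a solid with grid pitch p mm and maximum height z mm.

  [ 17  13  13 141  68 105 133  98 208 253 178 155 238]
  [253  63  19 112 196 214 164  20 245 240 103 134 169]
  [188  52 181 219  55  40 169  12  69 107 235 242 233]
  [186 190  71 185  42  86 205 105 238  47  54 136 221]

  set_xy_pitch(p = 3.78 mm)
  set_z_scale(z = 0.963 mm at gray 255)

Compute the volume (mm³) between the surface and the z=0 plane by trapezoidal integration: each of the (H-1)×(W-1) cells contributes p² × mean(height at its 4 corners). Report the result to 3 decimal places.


height_mm = gray/255 × 0.963; cell vol = 3.78² × mean(4 corners)
unit = 3.78² × 0.963 / (4×255) = 0.0134899 mm³ per gray-sum
row 0: Σ corner-gray over 12 cells = 6427  → 86.6998
row 1: Σ corner-gray over 12 cells = 6625  → 89.3708
row 2: Σ corner-gray over 12 cells = 6308  → 85.0945
Σ rows: total corner-gray = 19360  → 261.1651 mm³

261.165


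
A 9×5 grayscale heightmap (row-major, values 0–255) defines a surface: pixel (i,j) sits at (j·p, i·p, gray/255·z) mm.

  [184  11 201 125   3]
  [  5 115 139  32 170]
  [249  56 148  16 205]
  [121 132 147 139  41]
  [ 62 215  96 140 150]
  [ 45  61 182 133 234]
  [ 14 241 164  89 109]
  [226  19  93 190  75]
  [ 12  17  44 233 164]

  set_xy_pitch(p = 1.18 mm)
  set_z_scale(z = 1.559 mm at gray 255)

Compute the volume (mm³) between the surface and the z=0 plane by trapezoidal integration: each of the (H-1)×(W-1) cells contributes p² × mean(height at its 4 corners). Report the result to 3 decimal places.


32.402

height_mm = gray/255 × 1.559; cell vol = 1.18² × mean(4 corners)
unit = 1.18² × 1.559 / (4×255) = 0.00212819 mm³ per gray-sum
row 0: Σ corner-gray over 4 cells = 1608  → 3.4221
row 1: Σ corner-gray over 4 cells = 1641  → 3.4924
row 2: Σ corner-gray over 4 cells = 1892  → 4.0265
row 3: Σ corner-gray over 4 cells = 2112  → 4.4947
row 4: Σ corner-gray over 4 cells = 2145  → 4.5650
row 5: Σ corner-gray over 4 cells = 2142  → 4.5586
row 6: Σ corner-gray over 4 cells = 2016  → 4.2904
row 7: Σ corner-gray over 4 cells = 1669  → 3.5519
Σ rows: total corner-gray = 15225  → 32.4017 mm³


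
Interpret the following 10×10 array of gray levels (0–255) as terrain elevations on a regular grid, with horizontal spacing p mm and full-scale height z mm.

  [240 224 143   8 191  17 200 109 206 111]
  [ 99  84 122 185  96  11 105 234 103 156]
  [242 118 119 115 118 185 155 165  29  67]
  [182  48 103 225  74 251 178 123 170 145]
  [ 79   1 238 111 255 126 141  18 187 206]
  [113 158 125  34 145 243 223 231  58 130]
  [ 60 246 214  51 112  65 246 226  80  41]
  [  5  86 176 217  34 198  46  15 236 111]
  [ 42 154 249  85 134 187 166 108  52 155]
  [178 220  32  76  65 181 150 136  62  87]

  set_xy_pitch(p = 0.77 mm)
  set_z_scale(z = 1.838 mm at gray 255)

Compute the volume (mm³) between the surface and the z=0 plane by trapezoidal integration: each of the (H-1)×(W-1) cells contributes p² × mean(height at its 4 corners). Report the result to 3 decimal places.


height_mm = gray/255 × 1.838; cell vol = 0.77² × mean(4 corners)
unit = 0.77² × 1.838 / (4×255) = 0.00106838 mm³ per gray-sum
row 0: Σ corner-gray over 9 cells = 4682  → 5.0022
row 1: Σ corner-gray over 9 cells = 4452  → 4.7564
row 2: Σ corner-gray over 9 cells = 4988  → 5.3291
row 3: Σ corner-gray over 9 cells = 5110  → 5.4594
row 4: Σ corner-gray over 9 cells = 5116  → 5.4658
row 5: Σ corner-gray over 9 cells = 5258  → 5.6176
row 6: Σ corner-gray over 9 cells = 4713  → 5.0353
row 7: Σ corner-gray over 9 cells = 4599  → 4.9135
row 8: Σ corner-gray over 9 cells = 4576  → 4.8889
Σ rows: total corner-gray = 43494  → 46.4682 mm³

46.468


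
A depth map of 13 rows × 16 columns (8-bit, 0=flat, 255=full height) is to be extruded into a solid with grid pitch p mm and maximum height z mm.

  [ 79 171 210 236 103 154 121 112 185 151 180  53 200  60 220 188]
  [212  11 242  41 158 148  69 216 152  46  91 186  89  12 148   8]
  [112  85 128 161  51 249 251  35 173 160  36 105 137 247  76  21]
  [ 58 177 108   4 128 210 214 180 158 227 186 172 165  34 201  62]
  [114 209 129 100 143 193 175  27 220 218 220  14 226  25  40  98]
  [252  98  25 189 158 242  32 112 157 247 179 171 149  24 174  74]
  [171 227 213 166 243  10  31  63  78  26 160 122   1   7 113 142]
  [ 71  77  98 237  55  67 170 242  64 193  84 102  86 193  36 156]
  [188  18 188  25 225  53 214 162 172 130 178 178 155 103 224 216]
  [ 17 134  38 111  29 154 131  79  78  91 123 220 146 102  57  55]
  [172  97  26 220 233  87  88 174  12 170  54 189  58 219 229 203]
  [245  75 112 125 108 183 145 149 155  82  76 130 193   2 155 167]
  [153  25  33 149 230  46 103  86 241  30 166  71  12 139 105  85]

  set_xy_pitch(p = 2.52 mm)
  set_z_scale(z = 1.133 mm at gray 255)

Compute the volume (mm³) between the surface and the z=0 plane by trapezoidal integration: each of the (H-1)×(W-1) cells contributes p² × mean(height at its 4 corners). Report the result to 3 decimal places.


height_mm = gray/255 × 1.133; cell vol = 2.52² × mean(4 corners)
unit = 2.52² × 1.133 / (4×255) = 0.00705392 mm³ per gray-sum
row 0: Σ corner-gray over 15 cells = 8017  → 56.5513
row 1: Σ corner-gray over 15 cells = 7359  → 51.9098
row 2: Σ corner-gray over 15 cells = 8369  → 59.0343
row 3: Σ corner-gray over 15 cells = 8538  → 60.2264
row 4: Σ corner-gray over 15 cells = 8330  → 58.7592
row 5: Σ corner-gray over 15 cells = 7473  → 52.7140
row 6: Σ corner-gray over 15 cells = 6868  → 48.4464
row 7: Σ corner-gray over 15 cells = 8089  → 57.0592
row 8: Σ corner-gray over 15 cells = 7512  → 52.9891
row 9: Σ corner-gray over 15 cells = 7145  → 50.4003
row 10: Σ corner-gray over 15 cells = 7879  → 55.5779
row 11: Σ corner-gray over 15 cells = 6902  → 48.6862
Σ rows: total corner-gray = 92481  → 652.3540 mm³

652.354


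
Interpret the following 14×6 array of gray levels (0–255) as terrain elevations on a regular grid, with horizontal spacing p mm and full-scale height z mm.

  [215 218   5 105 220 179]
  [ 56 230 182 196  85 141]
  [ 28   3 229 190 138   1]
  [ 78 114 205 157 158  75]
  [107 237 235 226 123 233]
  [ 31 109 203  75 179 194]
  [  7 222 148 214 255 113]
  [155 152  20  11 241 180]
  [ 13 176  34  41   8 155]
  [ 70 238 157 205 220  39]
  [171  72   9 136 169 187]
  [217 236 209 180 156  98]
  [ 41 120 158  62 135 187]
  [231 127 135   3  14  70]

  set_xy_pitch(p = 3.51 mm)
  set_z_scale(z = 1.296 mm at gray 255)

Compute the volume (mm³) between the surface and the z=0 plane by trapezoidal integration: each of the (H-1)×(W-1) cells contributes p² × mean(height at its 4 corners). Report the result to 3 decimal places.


height_mm = gray/255 × 1.296; cell vol = 3.51² × mean(4 corners)
unit = 3.51² × 1.296 / (4×255) = 0.0156538 mm³ per gray-sum
row 0: Σ corner-gray over 5 cells = 3073  → 48.1040
row 1: Σ corner-gray over 5 cells = 2732  → 42.7661
row 2: Σ corner-gray over 5 cells = 2570  → 40.2302
row 3: Σ corner-gray over 5 cells = 3403  → 53.2698
row 4: Σ corner-gray over 5 cells = 3339  → 52.2680
row 5: Σ corner-gray over 5 cells = 3155  → 49.3877
row 6: Σ corner-gray over 5 cells = 2981  → 46.6639
row 7: Σ corner-gray over 5 cells = 1869  → 29.2569
row 8: Σ corner-gray over 5 cells = 2435  → 38.1169
row 9: Σ corner-gray over 5 cells = 2879  → 45.0672
row 10: Σ corner-gray over 5 cells = 3007  → 47.0709
row 11: Σ corner-gray over 5 cells = 3055  → 47.8223
row 12: Σ corner-gray over 5 cells = 2037  → 31.8867
Σ rows: total corner-gray = 36535  → 571.9106 mm³

571.911


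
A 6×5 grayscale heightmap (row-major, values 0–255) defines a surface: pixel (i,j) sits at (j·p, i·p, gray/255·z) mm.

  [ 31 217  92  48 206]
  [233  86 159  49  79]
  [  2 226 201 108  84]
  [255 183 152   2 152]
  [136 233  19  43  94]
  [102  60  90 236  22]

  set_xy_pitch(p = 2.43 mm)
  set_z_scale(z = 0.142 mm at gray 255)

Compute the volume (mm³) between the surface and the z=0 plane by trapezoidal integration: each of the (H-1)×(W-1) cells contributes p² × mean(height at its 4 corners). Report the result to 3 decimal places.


height_mm = gray/255 × 0.142; cell vol = 2.43² × mean(4 corners)
unit = 2.43² × 0.142 / (4×255) = 0.000822055 mm³ per gray-sum
row 0: Σ corner-gray over 4 cells = 1851  → 1.5216
row 1: Σ corner-gray over 4 cells = 2056  → 1.6901
row 2: Σ corner-gray over 4 cells = 2237  → 1.8389
row 3: Σ corner-gray over 4 cells = 1901  → 1.5627
row 4: Σ corner-gray over 4 cells = 1716  → 1.4106
Σ rows: total corner-gray = 9761  → 8.0241 mm³

8.024


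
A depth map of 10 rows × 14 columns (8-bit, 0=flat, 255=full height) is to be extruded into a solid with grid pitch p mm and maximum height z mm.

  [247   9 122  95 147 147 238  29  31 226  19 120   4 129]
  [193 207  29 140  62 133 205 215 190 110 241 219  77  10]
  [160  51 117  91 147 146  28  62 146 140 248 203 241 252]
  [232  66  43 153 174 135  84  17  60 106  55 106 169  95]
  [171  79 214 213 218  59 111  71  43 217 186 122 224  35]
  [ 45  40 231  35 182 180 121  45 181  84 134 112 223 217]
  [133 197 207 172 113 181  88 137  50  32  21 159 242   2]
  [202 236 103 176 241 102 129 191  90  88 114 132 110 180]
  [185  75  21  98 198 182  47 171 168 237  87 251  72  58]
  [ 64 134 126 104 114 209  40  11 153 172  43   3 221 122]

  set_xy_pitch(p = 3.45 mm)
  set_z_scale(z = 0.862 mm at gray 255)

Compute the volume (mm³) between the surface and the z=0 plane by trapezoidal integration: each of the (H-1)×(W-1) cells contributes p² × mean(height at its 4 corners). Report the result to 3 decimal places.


617.327

height_mm = gray/255 × 0.862; cell vol = 3.45² × mean(4 corners)
unit = 3.45² × 0.862 / (4×255) = 0.0100588 mm³ per gray-sum
row 0: Σ corner-gray over 13 cells = 6609  → 66.4785
row 1: Σ corner-gray over 13 cells = 7511  → 75.5515
row 2: Σ corner-gray over 13 cells = 6315  → 63.5212
row 3: Σ corner-gray over 13 cells = 6383  → 64.2052
row 4: Σ corner-gray over 13 cells = 7118  → 71.5984
row 5: Σ corner-gray over 13 cells = 6731  → 67.7056
row 6: Σ corner-gray over 13 cells = 7139  → 71.8096
row 7: Σ corner-gray over 13 cells = 7263  → 73.0569
row 8: Σ corner-gray over 13 cells = 6303  → 63.4005
Σ rows: total corner-gray = 61372  → 617.3274 mm³


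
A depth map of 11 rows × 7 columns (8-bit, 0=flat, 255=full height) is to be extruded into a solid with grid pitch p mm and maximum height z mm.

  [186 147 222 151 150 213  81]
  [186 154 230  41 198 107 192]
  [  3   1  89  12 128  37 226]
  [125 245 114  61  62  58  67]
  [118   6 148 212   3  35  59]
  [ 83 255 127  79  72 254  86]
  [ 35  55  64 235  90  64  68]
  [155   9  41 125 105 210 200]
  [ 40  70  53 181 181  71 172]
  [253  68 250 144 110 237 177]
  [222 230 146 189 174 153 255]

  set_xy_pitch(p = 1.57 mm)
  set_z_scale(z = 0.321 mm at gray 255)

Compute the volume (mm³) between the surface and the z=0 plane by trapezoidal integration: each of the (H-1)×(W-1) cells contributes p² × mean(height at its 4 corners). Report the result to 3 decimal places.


height_mm = gray/255 × 0.321; cell vol = 1.57² × mean(4 corners)
unit = 1.57² × 0.321 / (4×255) = 0.000775719 mm³ per gray-sum
row 0: Σ corner-gray over 6 cells = 3871  → 3.0028
row 1: Σ corner-gray over 6 cells = 2601  → 2.0176
row 2: Σ corner-gray over 6 cells = 2035  → 1.5786
row 3: Σ corner-gray over 6 cells = 2257  → 1.7508
row 4: Σ corner-gray over 6 cells = 2728  → 2.1162
row 5: Σ corner-gray over 6 cells = 2862  → 2.2201
row 6: Σ corner-gray over 6 cells = 2454  → 1.9036
row 7: Σ corner-gray over 6 cells = 2659  → 2.0626
row 8: Σ corner-gray over 6 cells = 3372  → 2.6157
row 9: Σ corner-gray over 6 cells = 4309  → 3.3426
Σ rows: total corner-gray = 29148  → 22.6106 mm³

22.611


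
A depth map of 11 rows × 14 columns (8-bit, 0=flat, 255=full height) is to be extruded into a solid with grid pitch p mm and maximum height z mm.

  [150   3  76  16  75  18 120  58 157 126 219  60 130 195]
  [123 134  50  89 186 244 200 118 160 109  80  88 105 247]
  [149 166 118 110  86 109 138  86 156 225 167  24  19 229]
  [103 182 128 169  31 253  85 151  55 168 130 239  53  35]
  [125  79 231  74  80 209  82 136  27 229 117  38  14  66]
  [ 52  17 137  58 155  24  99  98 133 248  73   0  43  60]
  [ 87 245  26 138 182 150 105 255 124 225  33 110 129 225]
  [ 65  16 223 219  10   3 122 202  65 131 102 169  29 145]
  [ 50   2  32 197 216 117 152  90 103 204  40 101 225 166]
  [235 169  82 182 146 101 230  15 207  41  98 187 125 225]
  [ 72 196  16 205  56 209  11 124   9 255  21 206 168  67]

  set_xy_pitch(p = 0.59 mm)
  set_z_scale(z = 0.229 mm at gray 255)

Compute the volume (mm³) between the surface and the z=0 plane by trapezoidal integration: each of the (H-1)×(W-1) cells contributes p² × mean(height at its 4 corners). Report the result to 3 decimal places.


height_mm = gray/255 × 0.229; cell vol = 0.59² × mean(4 corners)
unit = 0.59² × 0.229 / (4×255) = 7.81519e-05 mm³ per gray-sum
row 0: Σ corner-gray over 13 cells = 5957  → 0.4656
row 1: Σ corner-gray over 13 cells = 6682  → 0.5222
row 2: Σ corner-gray over 13 cells = 6612  → 0.5167
row 3: Σ corner-gray over 13 cells = 6249  → 0.4884
row 4: Σ corner-gray over 13 cells = 5105  → 0.3990
row 5: Σ corner-gray over 13 cells = 6038  → 0.4719
row 6: Σ corner-gray over 13 cells = 6548  → 0.5117
row 7: Σ corner-gray over 13 cells = 5966  → 0.4663
row 8: Σ corner-gray over 13 cells = 6800  → 0.5314
row 9: Σ corner-gray over 13 cells = 6717  → 0.5249
Σ rows: total corner-gray = 62674  → 4.8981 mm³

4.898


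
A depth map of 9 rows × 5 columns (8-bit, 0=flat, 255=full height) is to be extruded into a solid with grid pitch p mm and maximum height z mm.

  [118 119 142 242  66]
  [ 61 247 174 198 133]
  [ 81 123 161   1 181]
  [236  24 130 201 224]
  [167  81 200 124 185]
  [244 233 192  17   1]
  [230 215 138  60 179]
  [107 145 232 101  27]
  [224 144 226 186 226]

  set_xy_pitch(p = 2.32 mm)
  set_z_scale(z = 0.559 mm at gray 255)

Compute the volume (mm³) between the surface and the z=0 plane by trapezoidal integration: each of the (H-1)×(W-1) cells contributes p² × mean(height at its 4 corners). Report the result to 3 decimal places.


height_mm = gray/255 × 0.559; cell vol = 2.32² × mean(4 corners)
unit = 2.32² × 0.559 / (4×255) = 0.00294977 mm³ per gray-sum
row 0: Σ corner-gray over 4 cells = 2622  → 7.7343
row 1: Σ corner-gray over 4 cells = 2264  → 6.6783
row 2: Σ corner-gray over 4 cells = 2002  → 5.9054
row 3: Σ corner-gray over 4 cells = 2332  → 6.8789
row 4: Σ corner-gray over 4 cells = 2291  → 6.7579
row 5: Σ corner-gray over 4 cells = 2364  → 6.9732
row 6: Σ corner-gray over 4 cells = 2325  → 6.8582
row 7: Σ corner-gray over 4 cells = 2652  → 7.8228
Σ rows: total corner-gray = 18852  → 55.6090 mm³

55.609


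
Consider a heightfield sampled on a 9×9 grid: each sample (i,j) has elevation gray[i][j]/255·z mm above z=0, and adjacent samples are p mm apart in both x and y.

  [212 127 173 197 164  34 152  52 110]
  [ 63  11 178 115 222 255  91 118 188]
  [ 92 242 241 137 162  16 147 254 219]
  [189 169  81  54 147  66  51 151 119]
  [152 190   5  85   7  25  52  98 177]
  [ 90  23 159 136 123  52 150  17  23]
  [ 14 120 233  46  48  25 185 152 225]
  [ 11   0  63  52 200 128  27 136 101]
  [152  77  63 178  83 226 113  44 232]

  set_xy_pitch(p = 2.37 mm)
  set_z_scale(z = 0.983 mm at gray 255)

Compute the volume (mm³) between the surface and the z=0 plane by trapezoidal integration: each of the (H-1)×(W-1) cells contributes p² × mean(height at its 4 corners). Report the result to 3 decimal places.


157.945

height_mm = gray/255 × 0.983; cell vol = 2.37² × mean(4 corners)
unit = 2.37² × 0.983 / (4×255) = 0.00541315 mm³ per gray-sum
row 0: Σ corner-gray over 8 cells = 4351  → 23.5526
row 1: Σ corner-gray over 8 cells = 4940  → 26.7410
row 2: Σ corner-gray over 8 cells = 4455  → 24.1156
row 3: Σ corner-gray over 8 cells = 2999  → 16.2340
row 4: Σ corner-gray over 8 cells = 2686  → 14.5397
row 5: Σ corner-gray over 8 cells = 3290  → 17.8093
row 6: Σ corner-gray over 8 cells = 3181  → 17.2192
row 7: Σ corner-gray over 8 cells = 3276  → 17.7335
Σ rows: total corner-gray = 29178  → 157.9449 mm³


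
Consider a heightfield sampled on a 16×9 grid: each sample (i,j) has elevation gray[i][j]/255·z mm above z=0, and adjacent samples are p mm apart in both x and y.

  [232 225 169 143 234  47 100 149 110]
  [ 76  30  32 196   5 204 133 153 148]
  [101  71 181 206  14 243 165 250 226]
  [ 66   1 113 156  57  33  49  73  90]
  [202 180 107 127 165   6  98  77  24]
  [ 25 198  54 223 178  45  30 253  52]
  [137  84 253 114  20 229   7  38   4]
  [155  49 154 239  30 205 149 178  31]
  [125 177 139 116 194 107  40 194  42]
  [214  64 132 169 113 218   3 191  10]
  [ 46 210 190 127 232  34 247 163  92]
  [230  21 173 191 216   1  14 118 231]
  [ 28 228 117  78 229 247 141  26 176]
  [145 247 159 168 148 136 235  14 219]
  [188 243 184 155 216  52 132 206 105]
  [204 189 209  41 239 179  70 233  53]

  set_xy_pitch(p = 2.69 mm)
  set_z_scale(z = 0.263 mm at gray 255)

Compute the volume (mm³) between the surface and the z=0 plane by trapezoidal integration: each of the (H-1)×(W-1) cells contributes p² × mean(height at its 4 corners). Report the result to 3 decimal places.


118.419

height_mm = gray/255 × 0.263; cell vol = 2.69² × mean(4 corners)
unit = 2.69² × 0.263 / (4×255) = 0.00186578 mm³ per gray-sum
row 0: Σ corner-gray over 8 cells = 4206  → 7.8475
row 1: Σ corner-gray over 8 cells = 4317  → 8.0546
row 2: Σ corner-gray over 8 cells = 3707  → 6.9164
row 3: Σ corner-gray over 8 cells = 2866  → 5.3473
row 4: Σ corner-gray over 8 cells = 3785  → 7.0620
row 5: Σ corner-gray over 8 cells = 3670  → 6.8474
row 6: Σ corner-gray over 8 cells = 3825  → 7.1366
row 7: Σ corner-gray over 8 cells = 4295  → 8.0135
row 8: Σ corner-gray over 8 cells = 4105  → 7.6590
row 9: Σ corner-gray over 8 cells = 4548  → 8.4856
row 10: Σ corner-gray over 8 cells = 4473  → 8.3456
row 11: Σ corner-gray over 8 cells = 4265  → 7.9575
row 12: Σ corner-gray over 8 cells = 4914  → 9.1684
row 13: Σ corner-gray over 8 cells = 5247  → 9.7897
row 14: Σ corner-gray over 8 cells = 5246  → 9.7879
Σ rows: total corner-gray = 63469  → 118.4191 mm³


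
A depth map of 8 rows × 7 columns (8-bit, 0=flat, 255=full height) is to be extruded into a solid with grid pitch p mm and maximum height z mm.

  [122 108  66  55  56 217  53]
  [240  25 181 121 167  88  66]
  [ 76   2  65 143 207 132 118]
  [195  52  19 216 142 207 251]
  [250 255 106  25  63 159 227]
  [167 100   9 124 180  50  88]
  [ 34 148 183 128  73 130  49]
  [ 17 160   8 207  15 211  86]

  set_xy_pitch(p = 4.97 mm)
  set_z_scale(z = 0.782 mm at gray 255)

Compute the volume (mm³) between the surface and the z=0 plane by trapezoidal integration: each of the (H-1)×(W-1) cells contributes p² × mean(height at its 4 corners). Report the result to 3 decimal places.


378.861

height_mm = gray/255 × 0.782; cell vol = 4.97² × mean(4 corners)
unit = 4.97² × 0.782 / (4×255) = 0.0189374 mm³ per gray-sum
row 0: Σ corner-gray over 6 cells = 2649  → 50.1651
row 1: Σ corner-gray over 6 cells = 2762  → 52.3050
row 2: Σ corner-gray over 6 cells = 3010  → 57.0014
row 3: Σ corner-gray over 6 cells = 3411  → 64.5953
row 4: Σ corner-gray over 6 cells = 2874  → 54.4260
row 5: Σ corner-gray over 6 cells = 2588  → 49.0099
row 6: Σ corner-gray over 6 cells = 2712  → 51.3581
Σ rows: total corner-gray = 20006  → 378.8608 mm³


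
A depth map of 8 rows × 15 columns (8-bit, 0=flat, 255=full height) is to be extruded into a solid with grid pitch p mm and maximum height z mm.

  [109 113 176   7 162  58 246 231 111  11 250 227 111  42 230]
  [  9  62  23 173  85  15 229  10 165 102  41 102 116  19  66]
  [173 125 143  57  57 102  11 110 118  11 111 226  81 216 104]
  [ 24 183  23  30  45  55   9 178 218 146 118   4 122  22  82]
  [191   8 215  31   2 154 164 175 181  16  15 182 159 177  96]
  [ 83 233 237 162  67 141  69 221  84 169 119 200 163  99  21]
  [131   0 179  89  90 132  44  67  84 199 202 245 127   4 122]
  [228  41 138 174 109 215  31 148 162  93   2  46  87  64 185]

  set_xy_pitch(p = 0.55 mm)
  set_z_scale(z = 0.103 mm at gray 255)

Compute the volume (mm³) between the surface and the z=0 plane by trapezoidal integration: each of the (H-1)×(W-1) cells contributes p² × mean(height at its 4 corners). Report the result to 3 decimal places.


height_mm = gray/255 × 0.103; cell vol = 0.55² × mean(4 corners)
unit = 0.55² × 0.103 / (4×255) = 3.05466e-05 mm³ per gray-sum
row 0: Σ corner-gray over 14 cells = 6188  → 0.1890
row 1: Σ corner-gray over 14 cells = 5372  → 0.1641
row 2: Σ corner-gray over 14 cells = 5425  → 0.1657
row 3: Σ corner-gray over 14 cells = 5657  → 0.1728
row 4: Σ corner-gray over 14 cells = 7277  → 0.2223
row 5: Σ corner-gray over 14 cells = 7209  → 0.2202
row 6: Σ corner-gray over 14 cells = 6210  → 0.1897
Σ rows: total corner-gray = 43338  → 1.3238 mm³

1.324


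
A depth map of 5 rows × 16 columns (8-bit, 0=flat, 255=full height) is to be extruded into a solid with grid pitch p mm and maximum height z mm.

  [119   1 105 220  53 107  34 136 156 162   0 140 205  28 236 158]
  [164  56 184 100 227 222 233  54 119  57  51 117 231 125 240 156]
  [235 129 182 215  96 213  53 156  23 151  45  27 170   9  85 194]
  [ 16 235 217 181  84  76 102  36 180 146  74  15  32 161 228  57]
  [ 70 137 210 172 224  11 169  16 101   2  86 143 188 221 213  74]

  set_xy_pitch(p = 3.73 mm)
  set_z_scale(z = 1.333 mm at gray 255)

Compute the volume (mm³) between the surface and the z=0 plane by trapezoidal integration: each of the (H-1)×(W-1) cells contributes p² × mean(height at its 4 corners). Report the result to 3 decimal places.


552.104

height_mm = gray/255 × 1.333; cell vol = 3.73² × mean(4 corners)
unit = 3.73² × 1.333 / (4×255) = 0.0181823 mm³ per gray-sum
row 0: Σ corner-gray over 15 cells = 7795  → 141.7306
row 1: Σ corner-gray over 15 cells = 7889  → 143.4398
row 2: Σ corner-gray over 15 cells = 7144  → 129.8940
row 3: Σ corner-gray over 15 cells = 7537  → 137.0396
Σ rows: total corner-gray = 30365  → 552.1040 mm³


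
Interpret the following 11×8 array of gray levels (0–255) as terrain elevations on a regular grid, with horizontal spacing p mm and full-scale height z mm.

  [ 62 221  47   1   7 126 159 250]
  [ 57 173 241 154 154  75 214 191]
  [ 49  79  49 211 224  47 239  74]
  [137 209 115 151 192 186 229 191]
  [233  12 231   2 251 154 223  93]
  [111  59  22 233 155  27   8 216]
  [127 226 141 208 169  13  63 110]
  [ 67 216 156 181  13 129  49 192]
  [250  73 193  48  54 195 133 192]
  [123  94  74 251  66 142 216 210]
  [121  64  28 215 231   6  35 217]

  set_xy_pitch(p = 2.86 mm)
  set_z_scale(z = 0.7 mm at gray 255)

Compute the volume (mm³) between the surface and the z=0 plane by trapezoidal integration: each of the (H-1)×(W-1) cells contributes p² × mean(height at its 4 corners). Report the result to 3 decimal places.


height_mm = gray/255 × 0.7; cell vol = 2.86² × mean(4 corners)
unit = 2.86² × 0.7 / (4×255) = 0.00561345 mm³ per gray-sum
row 0: Σ corner-gray over 7 cells = 3704  → 20.7922
row 1: Σ corner-gray over 7 cells = 4091  → 22.9646
row 2: Σ corner-gray over 7 cells = 4313  → 24.2108
row 3: Σ corner-gray over 7 cells = 4564  → 25.6198
row 4: Σ corner-gray over 7 cells = 3407  → 19.1250
row 5: Σ corner-gray over 7 cells = 3212  → 18.0304
row 6: Σ corner-gray over 7 cells = 3624  → 20.3431
row 7: Σ corner-gray over 7 cells = 3581  → 20.1018
row 8: Σ corner-gray over 7 cells = 3853  → 21.6286
row 9: Σ corner-gray over 7 cells = 3515  → 19.7313
Σ rows: total corner-gray = 37864  → 212.5477 mm³

212.548


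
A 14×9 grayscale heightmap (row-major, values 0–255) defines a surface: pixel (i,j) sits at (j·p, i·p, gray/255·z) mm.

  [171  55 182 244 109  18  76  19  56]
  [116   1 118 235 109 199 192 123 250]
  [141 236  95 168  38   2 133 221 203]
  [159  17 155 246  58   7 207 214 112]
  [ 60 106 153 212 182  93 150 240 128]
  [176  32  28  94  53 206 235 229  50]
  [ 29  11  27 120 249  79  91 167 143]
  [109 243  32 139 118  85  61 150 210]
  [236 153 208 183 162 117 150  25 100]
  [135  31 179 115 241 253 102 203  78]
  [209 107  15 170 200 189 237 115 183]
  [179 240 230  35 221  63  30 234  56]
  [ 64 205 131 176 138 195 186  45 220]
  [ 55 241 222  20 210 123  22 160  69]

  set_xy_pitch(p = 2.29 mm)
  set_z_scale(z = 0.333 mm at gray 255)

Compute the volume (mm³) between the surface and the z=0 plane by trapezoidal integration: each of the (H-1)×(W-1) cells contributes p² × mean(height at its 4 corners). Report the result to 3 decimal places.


height_mm = gray/255 × 0.333; cell vol = 2.29² × mean(4 corners)
unit = 2.29² × 0.333 / (4×255) = 0.00171204 mm³ per gray-sum
row 0: Σ corner-gray over 8 cells = 3953  → 6.7677
row 1: Σ corner-gray over 8 cells = 4450  → 7.6186
row 2: Σ corner-gray over 8 cells = 4209  → 7.2060
row 3: Σ corner-gray over 8 cells = 4539  → 7.7710
row 4: Σ corner-gray over 8 cells = 4440  → 7.6015
row 5: Σ corner-gray over 8 cells = 3640  → 6.2318
row 6: Σ corner-gray over 8 cells = 3635  → 6.2233
row 7: Σ corner-gray over 8 cells = 4307  → 7.3738
row 8: Σ corner-gray over 8 cells = 4793  → 8.2058
row 9: Σ corner-gray over 8 cells = 4919  → 8.4215
row 10: Σ corner-gray over 8 cells = 4799  → 8.2161
row 11: Σ corner-gray over 8 cells = 4777  → 8.1784
row 12: Σ corner-gray over 8 cells = 4556  → 7.8001
Σ rows: total corner-gray = 57017  → 97.6156 mm³

97.616


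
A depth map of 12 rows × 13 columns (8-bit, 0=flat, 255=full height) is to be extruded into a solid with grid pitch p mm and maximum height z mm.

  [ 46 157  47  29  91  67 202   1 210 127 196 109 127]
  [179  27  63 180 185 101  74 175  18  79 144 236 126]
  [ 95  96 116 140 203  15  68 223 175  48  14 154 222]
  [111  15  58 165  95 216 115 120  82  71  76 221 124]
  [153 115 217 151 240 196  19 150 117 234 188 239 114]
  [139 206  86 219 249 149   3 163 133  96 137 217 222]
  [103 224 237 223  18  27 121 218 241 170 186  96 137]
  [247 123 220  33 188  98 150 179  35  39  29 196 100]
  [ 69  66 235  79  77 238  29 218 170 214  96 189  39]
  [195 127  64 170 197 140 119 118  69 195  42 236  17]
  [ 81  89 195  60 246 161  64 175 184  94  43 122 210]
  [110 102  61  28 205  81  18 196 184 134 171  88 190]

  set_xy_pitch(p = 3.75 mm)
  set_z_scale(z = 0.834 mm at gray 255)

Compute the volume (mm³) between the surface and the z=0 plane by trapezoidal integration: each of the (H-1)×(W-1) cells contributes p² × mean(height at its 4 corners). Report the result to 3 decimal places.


808.355

height_mm = gray/255 × 0.834; cell vol = 3.75² × mean(4 corners)
unit = 3.75² × 0.834 / (4×255) = 0.0114982 mm³ per gray-sum
row 0: Σ corner-gray over 12 cells = 5514  → 63.4009
row 1: Σ corner-gray over 12 cells = 5690  → 65.4245
row 2: Σ corner-gray over 12 cells = 5524  → 63.5158
row 3: Σ corner-gray over 12 cells = 6702  → 77.0607
row 4: Σ corner-gray over 12 cells = 7676  → 88.2599
row 5: Σ corner-gray over 12 cells = 7439  → 85.5348
row 6: Σ corner-gray over 12 cells = 6689  → 76.9112
row 7: Σ corner-gray over 12 cells = 6257  → 71.9440
row 8: Σ corner-gray over 12 cells = 6496  → 74.6921
row 9: Σ corner-gray over 12 cells = 6323  → 72.7029
row 10: Σ corner-gray over 12 cells = 5993  → 68.9085
Σ rows: total corner-gray = 70303  → 808.3553 mm³


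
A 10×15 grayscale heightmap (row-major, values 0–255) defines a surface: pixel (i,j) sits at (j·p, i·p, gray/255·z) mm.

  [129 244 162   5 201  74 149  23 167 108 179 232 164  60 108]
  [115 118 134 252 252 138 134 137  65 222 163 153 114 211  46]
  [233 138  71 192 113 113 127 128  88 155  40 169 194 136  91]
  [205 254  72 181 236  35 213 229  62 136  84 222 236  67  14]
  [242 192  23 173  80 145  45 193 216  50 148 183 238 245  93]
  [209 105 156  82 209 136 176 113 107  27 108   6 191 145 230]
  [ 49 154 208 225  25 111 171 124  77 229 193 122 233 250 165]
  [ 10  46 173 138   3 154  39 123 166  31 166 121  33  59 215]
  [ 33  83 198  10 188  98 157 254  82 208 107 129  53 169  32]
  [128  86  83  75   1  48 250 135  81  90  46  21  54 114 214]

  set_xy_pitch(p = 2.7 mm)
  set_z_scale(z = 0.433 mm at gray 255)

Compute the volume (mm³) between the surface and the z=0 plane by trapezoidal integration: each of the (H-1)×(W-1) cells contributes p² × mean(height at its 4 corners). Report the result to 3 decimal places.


height_mm = gray/255 × 0.433; cell vol = 2.7² × mean(4 corners)
unit = 2.7² × 0.433 / (4×255) = 0.00309468 mm³ per gray-sum
row 0: Σ corner-gray over 14 cells = 8120  → 25.1288
row 1: Σ corner-gray over 14 cells = 7999  → 24.7543
row 2: Σ corner-gray over 14 cells = 7925  → 24.5253
row 3: Σ corner-gray over 14 cells = 8470  → 26.2119
row 4: Σ corner-gray over 14 cells = 7758  → 24.0085
row 5: Σ corner-gray over 14 cells = 8019  → 24.8162
row 6: Σ corner-gray over 14 cells = 7187  → 22.2414
row 7: Σ corner-gray over 14 cells = 6266  → 19.3912
row 8: Σ corner-gray over 14 cells = 6047  → 18.7135
Σ rows: total corner-gray = 67791  → 209.7912 mm³

209.791


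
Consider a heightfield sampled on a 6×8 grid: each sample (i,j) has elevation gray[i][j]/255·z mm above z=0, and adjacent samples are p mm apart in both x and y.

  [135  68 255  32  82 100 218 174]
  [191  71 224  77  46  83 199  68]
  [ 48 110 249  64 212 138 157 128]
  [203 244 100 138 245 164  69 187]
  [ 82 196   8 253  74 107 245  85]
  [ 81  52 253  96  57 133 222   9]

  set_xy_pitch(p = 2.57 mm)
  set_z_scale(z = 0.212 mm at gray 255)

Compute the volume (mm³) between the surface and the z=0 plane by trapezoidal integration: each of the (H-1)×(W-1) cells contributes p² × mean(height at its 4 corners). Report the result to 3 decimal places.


height_mm = gray/255 × 0.212; cell vol = 2.57² × mean(4 corners)
unit = 2.57² × 0.212 / (4×255) = 0.00137278 mm³ per gray-sum
row 0: Σ corner-gray over 7 cells = 3478  → 4.7745
row 1: Σ corner-gray over 7 cells = 3695  → 5.0724
row 2: Σ corner-gray over 7 cells = 4346  → 5.9661
row 3: Σ corner-gray over 7 cells = 4243  → 5.8247
row 4: Σ corner-gray over 7 cells = 3649  → 5.0093
Σ rows: total corner-gray = 19411  → 26.6471 mm³

26.647


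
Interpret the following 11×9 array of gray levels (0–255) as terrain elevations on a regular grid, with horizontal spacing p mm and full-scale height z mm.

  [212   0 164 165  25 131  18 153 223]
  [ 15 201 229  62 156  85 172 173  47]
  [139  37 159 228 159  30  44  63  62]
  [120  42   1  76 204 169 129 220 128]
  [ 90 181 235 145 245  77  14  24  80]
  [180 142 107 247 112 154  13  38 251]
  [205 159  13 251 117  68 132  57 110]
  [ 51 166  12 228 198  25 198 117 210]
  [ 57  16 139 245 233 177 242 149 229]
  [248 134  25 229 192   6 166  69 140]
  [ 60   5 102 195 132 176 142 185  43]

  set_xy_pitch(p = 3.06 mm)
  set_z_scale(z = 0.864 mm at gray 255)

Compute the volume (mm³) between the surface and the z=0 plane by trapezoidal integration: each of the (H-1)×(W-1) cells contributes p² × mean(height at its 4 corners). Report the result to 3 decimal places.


height_mm = gray/255 × 0.864; cell vol = 3.06² × mean(4 corners)
unit = 3.06² × 0.864 / (4×255) = 0.00793152 mm³ per gray-sum
row 0: Σ corner-gray over 8 cells = 3965  → 31.4485
row 1: Σ corner-gray over 8 cells = 3859  → 30.6077
row 2: Σ corner-gray over 8 cells = 3571  → 28.3235
row 3: Σ corner-gray over 8 cells = 3942  → 31.2661
row 4: Σ corner-gray over 8 cells = 4069  → 32.2734
row 5: Σ corner-gray over 8 cells = 3966  → 31.4564
row 6: Σ corner-gray over 8 cells = 4058  → 32.1861
row 7: Σ corner-gray over 8 cells = 4837  → 38.3648
row 8: Σ corner-gray over 8 cells = 4718  → 37.4209
row 9: Σ corner-gray over 8 cells = 4007  → 31.7816
Σ rows: total corner-gray = 40992  → 325.1289 mm³

325.129


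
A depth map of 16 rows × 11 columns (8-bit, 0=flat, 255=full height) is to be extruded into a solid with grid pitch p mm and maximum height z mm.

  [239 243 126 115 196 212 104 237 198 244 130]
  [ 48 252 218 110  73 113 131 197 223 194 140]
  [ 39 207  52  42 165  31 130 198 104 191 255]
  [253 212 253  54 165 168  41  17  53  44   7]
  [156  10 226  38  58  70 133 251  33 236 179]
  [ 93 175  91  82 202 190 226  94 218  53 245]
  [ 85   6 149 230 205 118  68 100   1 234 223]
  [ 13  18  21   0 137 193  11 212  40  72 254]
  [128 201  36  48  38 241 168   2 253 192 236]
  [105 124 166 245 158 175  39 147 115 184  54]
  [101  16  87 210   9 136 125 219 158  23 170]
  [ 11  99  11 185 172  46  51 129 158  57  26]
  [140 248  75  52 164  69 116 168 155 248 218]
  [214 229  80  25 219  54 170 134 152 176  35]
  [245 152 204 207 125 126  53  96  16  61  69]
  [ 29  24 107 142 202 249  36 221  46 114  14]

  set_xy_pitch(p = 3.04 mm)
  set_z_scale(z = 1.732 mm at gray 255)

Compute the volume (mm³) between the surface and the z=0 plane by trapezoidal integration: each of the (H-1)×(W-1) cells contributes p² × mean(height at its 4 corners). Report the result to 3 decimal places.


1206.321

height_mm = gray/255 × 1.732; cell vol = 3.04² × mean(4 corners)
unit = 3.04² × 1.732 / (4×255) = 0.0156926 mm³ per gray-sum
row 0: Σ corner-gray over 10 cells = 6929  → 108.7340
row 1: Σ corner-gray over 10 cells = 5744  → 90.1383
row 2: Σ corner-gray over 10 cells = 4808  → 75.4500
row 3: Σ corner-gray over 10 cells = 4719  → 74.0534
row 4: Σ corner-gray over 10 cells = 5445  → 85.4462
row 5: Σ corner-gray over 10 cells = 5530  → 86.7801
row 6: Σ corner-gray over 10 cells = 4205  → 65.9874
row 7: Σ corner-gray over 10 cells = 4397  → 69.0004
row 8: Σ corner-gray over 10 cells = 5587  → 87.6746
row 9: Σ corner-gray over 10 cells = 5102  → 80.0636
row 10: Σ corner-gray over 10 cells = 4090  → 64.1827
row 11: Σ corner-gray over 10 cells = 4801  → 75.3402
row 12: Σ corner-gray over 10 cells = 5675  → 89.0555
row 13: Σ corner-gray over 10 cells = 5121  → 80.3618
row 14: Σ corner-gray over 10 cells = 4719  → 74.0534
Σ rows: total corner-gray = 76872  → 1206.3215 mm³


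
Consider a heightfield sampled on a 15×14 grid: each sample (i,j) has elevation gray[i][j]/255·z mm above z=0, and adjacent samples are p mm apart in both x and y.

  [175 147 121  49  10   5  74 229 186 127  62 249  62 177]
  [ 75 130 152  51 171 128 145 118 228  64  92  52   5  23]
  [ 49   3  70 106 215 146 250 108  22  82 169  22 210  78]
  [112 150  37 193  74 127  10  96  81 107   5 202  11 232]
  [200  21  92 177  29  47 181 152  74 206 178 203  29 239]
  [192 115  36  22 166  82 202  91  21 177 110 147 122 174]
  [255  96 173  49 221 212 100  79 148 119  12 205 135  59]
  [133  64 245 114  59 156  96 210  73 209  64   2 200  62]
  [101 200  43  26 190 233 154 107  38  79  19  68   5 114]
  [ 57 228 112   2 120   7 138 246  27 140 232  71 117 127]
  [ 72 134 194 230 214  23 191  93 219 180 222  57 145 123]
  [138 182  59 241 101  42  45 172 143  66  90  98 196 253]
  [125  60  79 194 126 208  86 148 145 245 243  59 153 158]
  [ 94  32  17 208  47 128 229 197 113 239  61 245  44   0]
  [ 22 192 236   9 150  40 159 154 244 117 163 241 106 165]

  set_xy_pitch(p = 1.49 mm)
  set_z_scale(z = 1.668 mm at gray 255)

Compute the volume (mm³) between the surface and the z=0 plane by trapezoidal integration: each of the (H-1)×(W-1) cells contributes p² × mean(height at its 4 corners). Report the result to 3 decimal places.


height_mm = gray/255 × 1.668; cell vol = 1.49² × mean(4 corners)
unit = 1.49² × 1.668 / (4×255) = 0.00363052 mm³ per gray-sum
row 0: Σ corner-gray over 13 cells = 5764  → 20.9263
row 1: Σ corner-gray over 13 cells = 5703  → 20.7048
row 2: Σ corner-gray over 13 cells = 5463  → 19.8335
row 3: Σ corner-gray over 13 cells = 5747  → 20.8646
row 4: Σ corner-gray over 13 cells = 6165  → 22.3821
row 5: Σ corner-gray over 13 cells = 6360  → 23.0901
row 6: Σ corner-gray over 13 cells = 6591  → 23.9287
row 7: Σ corner-gray over 13 cells = 5718  → 20.7593
row 8: Σ corner-gray over 13 cells = 5603  → 20.3418
row 9: Σ corner-gray over 13 cells = 7063  → 25.6423
row 10: Σ corner-gray over 13 cells = 7260  → 26.3575
row 11: Σ corner-gray over 13 cells = 7036  → 25.5443
row 12: Σ corner-gray over 13 cells = 6989  → 25.3737
row 13: Σ corner-gray over 13 cells = 7023  → 25.4971
Σ rows: total corner-gray = 88485  → 321.2462 mm³

321.246


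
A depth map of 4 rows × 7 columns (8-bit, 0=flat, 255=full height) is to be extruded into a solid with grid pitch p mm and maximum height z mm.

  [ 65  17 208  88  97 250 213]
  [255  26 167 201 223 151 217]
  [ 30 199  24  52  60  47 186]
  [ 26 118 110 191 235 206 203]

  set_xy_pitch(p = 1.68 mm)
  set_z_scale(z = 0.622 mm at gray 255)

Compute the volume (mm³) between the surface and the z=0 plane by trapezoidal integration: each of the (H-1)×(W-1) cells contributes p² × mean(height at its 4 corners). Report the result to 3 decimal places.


16.390

height_mm = gray/255 × 0.622; cell vol = 1.68² × mean(4 corners)
unit = 1.68² × 0.622 / (4×255) = 0.00172111 mm³ per gray-sum
row 0: Σ corner-gray over 6 cells = 3606  → 6.2063
row 1: Σ corner-gray over 6 cells = 2988  → 5.1427
row 2: Σ corner-gray over 6 cells = 2929  → 5.0411
Σ rows: total corner-gray = 9523  → 16.3901 mm³


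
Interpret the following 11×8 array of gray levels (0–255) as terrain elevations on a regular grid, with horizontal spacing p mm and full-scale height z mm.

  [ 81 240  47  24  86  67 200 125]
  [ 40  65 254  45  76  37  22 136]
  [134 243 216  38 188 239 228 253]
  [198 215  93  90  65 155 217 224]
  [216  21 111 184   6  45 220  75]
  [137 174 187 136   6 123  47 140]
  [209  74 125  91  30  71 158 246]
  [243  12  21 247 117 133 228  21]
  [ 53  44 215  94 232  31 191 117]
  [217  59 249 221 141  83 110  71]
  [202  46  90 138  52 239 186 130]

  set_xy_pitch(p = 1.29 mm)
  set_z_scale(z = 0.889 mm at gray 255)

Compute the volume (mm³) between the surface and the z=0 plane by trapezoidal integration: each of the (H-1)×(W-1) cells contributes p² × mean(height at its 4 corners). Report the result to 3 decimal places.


height_mm = gray/255 × 0.889; cell vol = 1.29² × mean(4 corners)
unit = 1.29² × 0.889 / (4×255) = 0.00145038 mm³ per gray-sum
row 0: Σ corner-gray over 7 cells = 2708  → 3.9276
row 1: Σ corner-gray over 7 cells = 3865  → 5.6057
row 2: Σ corner-gray over 7 cells = 4783  → 6.9372
row 3: Σ corner-gray over 7 cells = 3557  → 5.1590
row 4: Σ corner-gray over 7 cells = 3088  → 4.4788
row 5: Σ corner-gray over 7 cells = 3176  → 4.6064
row 6: Σ corner-gray over 7 cells = 3333  → 4.8341
row 7: Σ corner-gray over 7 cells = 3564  → 5.1691
row 8: Σ corner-gray over 7 cells = 3798  → 5.5085
row 9: Σ corner-gray over 7 cells = 3848  → 5.5811
Σ rows: total corner-gray = 35720  → 51.8075 mm³

51.807


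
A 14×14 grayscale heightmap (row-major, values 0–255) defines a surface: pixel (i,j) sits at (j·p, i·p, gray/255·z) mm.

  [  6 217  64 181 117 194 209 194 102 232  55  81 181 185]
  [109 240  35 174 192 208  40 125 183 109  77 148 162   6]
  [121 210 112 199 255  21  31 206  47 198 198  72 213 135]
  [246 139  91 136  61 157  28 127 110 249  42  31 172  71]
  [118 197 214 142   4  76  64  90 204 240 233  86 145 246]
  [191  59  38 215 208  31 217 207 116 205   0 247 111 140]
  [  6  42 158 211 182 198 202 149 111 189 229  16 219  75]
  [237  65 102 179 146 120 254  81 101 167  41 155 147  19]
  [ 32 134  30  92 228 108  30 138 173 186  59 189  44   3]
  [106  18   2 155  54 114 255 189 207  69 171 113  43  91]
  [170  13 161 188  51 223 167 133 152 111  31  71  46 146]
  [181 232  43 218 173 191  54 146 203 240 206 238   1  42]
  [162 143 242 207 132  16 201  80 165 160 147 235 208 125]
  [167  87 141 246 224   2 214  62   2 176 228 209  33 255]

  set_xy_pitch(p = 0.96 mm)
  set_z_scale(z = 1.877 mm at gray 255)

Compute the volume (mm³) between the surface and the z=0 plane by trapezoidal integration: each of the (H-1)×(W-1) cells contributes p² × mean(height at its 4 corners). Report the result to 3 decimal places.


155.399

height_mm = gray/255 × 1.877; cell vol = 0.96² × mean(4 corners)
unit = 0.96² × 1.877 / (4×255) = 0.00169592 mm³ per gray-sum
row 0: Σ corner-gray over 13 cells = 7346  → 12.4583
row 1: Σ corner-gray over 13 cells = 7281  → 12.3480
row 2: Σ corner-gray over 13 cells = 6783  → 11.5035
row 3: Σ corner-gray over 13 cells = 6757  → 11.4594
row 4: Σ corner-gray over 13 cells = 7393  → 12.5380
row 5: Σ corner-gray over 13 cells = 7532  → 12.7737
row 6: Σ corner-gray over 13 cells = 7265  → 12.3209
row 7: Σ corner-gray over 13 cells = 6229  → 10.5639
row 8: Σ corner-gray over 13 cells = 5834  → 9.8940
row 9: Σ corner-gray over 13 cells = 5987  → 10.1535
row 10: Σ corner-gray over 13 cells = 7123  → 12.0801
row 11: Σ corner-gray over 13 cells = 8272  → 14.0287
row 12: Σ corner-gray over 13 cells = 7829  → 13.2774
Σ rows: total corner-gray = 91631  → 155.3993 mm³
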